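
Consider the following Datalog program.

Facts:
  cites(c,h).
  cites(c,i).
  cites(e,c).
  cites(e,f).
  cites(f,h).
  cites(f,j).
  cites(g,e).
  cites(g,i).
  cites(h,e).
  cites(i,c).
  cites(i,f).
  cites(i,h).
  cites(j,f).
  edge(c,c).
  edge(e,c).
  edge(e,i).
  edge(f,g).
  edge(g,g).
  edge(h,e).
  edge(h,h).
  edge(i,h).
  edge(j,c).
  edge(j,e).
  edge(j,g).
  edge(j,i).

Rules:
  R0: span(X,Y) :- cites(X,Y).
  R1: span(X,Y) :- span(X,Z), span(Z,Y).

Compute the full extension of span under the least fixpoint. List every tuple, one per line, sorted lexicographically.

round 1: derive span(c,h) via R0 from cites(c,h)
round 1: derive span(c,i) via R0 from cites(c,i)
round 1: derive span(e,c) via R0 from cites(e,c)
round 1: derive span(e,f) via R0 from cites(e,f)
round 1: derive span(f,h) via R0 from cites(f,h)
round 1: derive span(f,j) via R0 from cites(f,j)
round 1: derive span(g,e) via R0 from cites(g,e)
round 1: derive span(g,i) via R0 from cites(g,i)
round 1: derive span(h,e) via R0 from cites(h,e)
round 1: derive span(i,c) via R0 from cites(i,c)
round 1: derive span(i,f) via R0 from cites(i,f)
round 1: derive span(i,h) via R0 from cites(i,h)
round 1: derive span(j,f) via R0 from cites(j,f)
round 2: derive span(c,c) via R1 from span(c,i), span(i,c)
round 2: derive span(c,e) via R1 from span(c,h), span(h,e)
round 2: derive span(c,f) via R1 from span(c,i), span(i,f)
round 2: derive span(e,h) via R1 from span(e,c), span(c,h)
round 2: derive span(e,i) via R1 from span(e,c), span(c,i)
round 2: derive span(e,j) via R1 from span(e,f), span(f,j)
round 2: derive span(f,e) via R1 from span(f,h), span(h,e)
round 2: derive span(f,f) via R1 from span(f,j), span(j,f)
round 2: derive span(g,c) via R1 from span(g,e), span(e,c)
round 2: derive span(g,f) via R1 from span(g,e), span(e,f)
round 2: derive span(g,h) via R1 from span(g,i), span(i,h)
round 2: derive span(h,c) via R1 from span(h,e), span(e,c)
round 2: derive span(h,f) via R1 from span(h,e), span(e,f)
round 2: derive span(i,e) via R1 from span(i,h), span(h,e)
round 2: derive span(i,i) via R1 from span(i,c), span(c,i)
round 2: derive span(i,j) via R1 from span(i,f), span(f,j)
round 2: derive span(j,h) via R1 from span(j,f), span(f,h)
round 2: derive span(j,j) via R1 from span(j,f), span(f,j)
round 3: derive span(c,j) via R1 from span(c,e), span(e,j)
round 3: derive span(e,e) via R1 from span(e,c), span(c,e)
round 3: derive span(f,c) via R1 from span(f,e), span(e,c)
round 3: derive span(f,i) via R1 from span(f,e), span(e,i)
round 3: derive span(g,j) via R1 from span(g,e), span(e,j)
round 3: derive span(h,h) via R1 from span(h,c), span(c,h)
round 3: derive span(h,i) via R1 from span(h,c), span(c,i)
round 3: derive span(h,j) via R1 from span(h,e), span(e,j)
round 3: derive span(j,c) via R1 from span(j,h), span(h,c)
round 3: derive span(j,e) via R1 from span(j,f), span(f,e)
round 4: derive span(j,i) via R1 from span(j,c), span(c,i)

span(c,c)
span(c,e)
span(c,f)
span(c,h)
span(c,i)
span(c,j)
span(e,c)
span(e,e)
span(e,f)
span(e,h)
span(e,i)
span(e,j)
span(f,c)
span(f,e)
span(f,f)
span(f,h)
span(f,i)
span(f,j)
span(g,c)
span(g,e)
span(g,f)
span(g,h)
span(g,i)
span(g,j)
span(h,c)
span(h,e)
span(h,f)
span(h,h)
span(h,i)
span(h,j)
span(i,c)
span(i,e)
span(i,f)
span(i,h)
span(i,i)
span(i,j)
span(j,c)
span(j,e)
span(j,f)
span(j,h)
span(j,i)
span(j,j)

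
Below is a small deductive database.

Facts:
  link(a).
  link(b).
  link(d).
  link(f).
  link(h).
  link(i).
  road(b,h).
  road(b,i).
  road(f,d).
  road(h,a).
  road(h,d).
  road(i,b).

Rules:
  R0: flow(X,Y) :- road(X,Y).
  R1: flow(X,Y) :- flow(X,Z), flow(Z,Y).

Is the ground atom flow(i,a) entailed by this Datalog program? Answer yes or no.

yes

round 1: derive flow(b,h) via R0 from road(b,h)
round 1: derive flow(b,i) via R0 from road(b,i)
round 1: derive flow(f,d) via R0 from road(f,d)
round 1: derive flow(h,a) via R0 from road(h,a)
round 1: derive flow(h,d) via R0 from road(h,d)
round 1: derive flow(i,b) via R0 from road(i,b)
round 2: derive flow(b,a) via R1 from flow(b,h), flow(h,a)
round 2: derive flow(b,b) via R1 from flow(b,i), flow(i,b)
round 2: derive flow(b,d) via R1 from flow(b,h), flow(h,d)
round 2: derive flow(i,h) via R1 from flow(i,b), flow(b,h)
round 2: derive flow(i,i) via R1 from flow(i,b), flow(b,i)
round 3: derive flow(i,a) via R1 from flow(i,b), flow(b,a)
round 3: derive flow(i,d) via R1 from flow(i,b), flow(b,d)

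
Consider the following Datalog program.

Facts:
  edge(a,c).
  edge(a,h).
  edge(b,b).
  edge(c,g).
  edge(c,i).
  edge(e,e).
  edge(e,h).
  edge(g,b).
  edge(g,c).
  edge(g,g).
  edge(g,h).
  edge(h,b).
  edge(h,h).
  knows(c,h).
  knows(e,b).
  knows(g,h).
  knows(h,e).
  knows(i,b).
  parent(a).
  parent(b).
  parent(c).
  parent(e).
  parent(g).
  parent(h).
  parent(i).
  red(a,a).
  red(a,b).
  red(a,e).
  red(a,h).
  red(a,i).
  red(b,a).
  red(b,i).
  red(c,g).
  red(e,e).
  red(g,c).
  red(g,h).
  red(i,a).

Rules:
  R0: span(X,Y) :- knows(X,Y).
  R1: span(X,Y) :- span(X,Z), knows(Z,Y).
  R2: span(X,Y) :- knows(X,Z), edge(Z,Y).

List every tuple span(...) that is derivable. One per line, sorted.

span(c,b)
span(c,e)
span(c,h)
span(e,b)
span(g,b)
span(g,e)
span(g,h)
span(h,b)
span(h,e)
span(h,h)
span(i,b)

round 1: derive span(c,h) via R0 from knows(c,h)
round 1: derive span(e,b) via R0 from knows(e,b)
round 1: derive span(g,h) via R0 from knows(g,h)
round 1: derive span(h,e) via R0 from knows(h,e)
round 1: derive span(i,b) via R0 from knows(i,b)
round 1: derive span(c,b) via R2 from knows(c,h), edge(h,b)
round 1: derive span(g,b) via R2 from knows(g,h), edge(h,b)
round 1: derive span(h,h) via R2 from knows(h,e), edge(e,h)
round 2: derive span(c,e) via R1 from span(c,h), knows(h,e)
round 2: derive span(g,e) via R1 from span(g,h), knows(h,e)
round 2: derive span(h,b) via R1 from span(h,e), knows(e,b)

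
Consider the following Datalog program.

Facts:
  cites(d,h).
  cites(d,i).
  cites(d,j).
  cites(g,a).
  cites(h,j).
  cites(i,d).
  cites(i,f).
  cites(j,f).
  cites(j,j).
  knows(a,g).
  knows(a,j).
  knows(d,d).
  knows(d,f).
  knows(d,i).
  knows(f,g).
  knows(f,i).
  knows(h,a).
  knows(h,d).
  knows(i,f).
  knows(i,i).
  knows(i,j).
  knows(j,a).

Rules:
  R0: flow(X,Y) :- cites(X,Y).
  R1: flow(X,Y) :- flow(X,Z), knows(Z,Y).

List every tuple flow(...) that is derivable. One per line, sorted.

flow(d,a)
flow(d,d)
flow(d,f)
flow(d,g)
flow(d,h)
flow(d,i)
flow(d,j)
flow(g,a)
flow(g,g)
flow(g,j)
flow(h,a)
flow(h,g)
flow(h,j)
flow(i,a)
flow(i,d)
flow(i,f)
flow(i,g)
flow(i,i)
flow(i,j)
flow(j,a)
flow(j,f)
flow(j,g)
flow(j,i)
flow(j,j)

round 1: derive flow(d,h) via R0 from cites(d,h)
round 1: derive flow(d,i) via R0 from cites(d,i)
round 1: derive flow(d,j) via R0 from cites(d,j)
round 1: derive flow(g,a) via R0 from cites(g,a)
round 1: derive flow(h,j) via R0 from cites(h,j)
round 1: derive flow(i,d) via R0 from cites(i,d)
round 1: derive flow(i,f) via R0 from cites(i,f)
round 1: derive flow(j,f) via R0 from cites(j,f)
round 1: derive flow(j,j) via R0 from cites(j,j)
round 2: derive flow(d,a) via R1 from flow(d,h), knows(h,a)
round 2: derive flow(d,d) via R1 from flow(d,h), knows(h,d)
round 2: derive flow(d,f) via R1 from flow(d,i), knows(i,f)
round 2: derive flow(g,g) via R1 from flow(g,a), knows(a,g)
round 2: derive flow(g,j) via R1 from flow(g,a), knows(a,j)
round 2: derive flow(h,a) via R1 from flow(h,j), knows(j,a)
round 2: derive flow(i,g) via R1 from flow(i,f), knows(f,g)
round 2: derive flow(i,i) via R1 from flow(i,d), knows(d,i)
round 2: derive flow(j,a) via R1 from flow(j,j), knows(j,a)
round 2: derive flow(j,g) via R1 from flow(j,f), knows(f,g)
round 2: derive flow(j,i) via R1 from flow(j,f), knows(f,i)
round 3: derive flow(d,g) via R1 from flow(d,a), knows(a,g)
round 3: derive flow(h,g) via R1 from flow(h,a), knows(a,g)
round 3: derive flow(i,j) via R1 from flow(i,i), knows(i,j)
round 4: derive flow(i,a) via R1 from flow(i,j), knows(j,a)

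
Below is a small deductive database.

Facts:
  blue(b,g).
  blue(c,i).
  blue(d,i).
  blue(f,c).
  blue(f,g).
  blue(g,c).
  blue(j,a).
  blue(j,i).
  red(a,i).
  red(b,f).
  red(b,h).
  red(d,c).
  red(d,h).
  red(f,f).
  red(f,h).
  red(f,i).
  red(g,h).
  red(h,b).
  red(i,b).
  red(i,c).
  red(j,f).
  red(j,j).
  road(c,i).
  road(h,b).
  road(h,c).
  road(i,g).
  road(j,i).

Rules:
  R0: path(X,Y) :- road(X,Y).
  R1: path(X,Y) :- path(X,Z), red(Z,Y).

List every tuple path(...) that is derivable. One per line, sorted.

round 1: derive path(c,i) via R0 from road(c,i)
round 1: derive path(h,b) via R0 from road(h,b)
round 1: derive path(h,c) via R0 from road(h,c)
round 1: derive path(i,g) via R0 from road(i,g)
round 1: derive path(j,i) via R0 from road(j,i)
round 2: derive path(c,b) via R1 from path(c,i), red(i,b)
round 2: derive path(c,c) via R1 from path(c,i), red(i,c)
round 2: derive path(h,f) via R1 from path(h,b), red(b,f)
round 2: derive path(h,h) via R1 from path(h,b), red(b,h)
round 2: derive path(i,h) via R1 from path(i,g), red(g,h)
round 2: derive path(j,b) via R1 from path(j,i), red(i,b)
round 2: derive path(j,c) via R1 from path(j,i), red(i,c)
round 3: derive path(c,f) via R1 from path(c,b), red(b,f)
round 3: derive path(c,h) via R1 from path(c,b), red(b,h)
round 3: derive path(h,i) via R1 from path(h,f), red(f,i)
round 3: derive path(i,b) via R1 from path(i,h), red(h,b)
round 3: derive path(j,f) via R1 from path(j,b), red(b,f)
round 3: derive path(j,h) via R1 from path(j,b), red(b,h)
round 4: derive path(i,f) via R1 from path(i,b), red(b,f)
round 5: derive path(i,i) via R1 from path(i,f), red(f,i)
round 6: derive path(i,c) via R1 from path(i,i), red(i,c)

path(c,b)
path(c,c)
path(c,f)
path(c,h)
path(c,i)
path(h,b)
path(h,c)
path(h,f)
path(h,h)
path(h,i)
path(i,b)
path(i,c)
path(i,f)
path(i,g)
path(i,h)
path(i,i)
path(j,b)
path(j,c)
path(j,f)
path(j,h)
path(j,i)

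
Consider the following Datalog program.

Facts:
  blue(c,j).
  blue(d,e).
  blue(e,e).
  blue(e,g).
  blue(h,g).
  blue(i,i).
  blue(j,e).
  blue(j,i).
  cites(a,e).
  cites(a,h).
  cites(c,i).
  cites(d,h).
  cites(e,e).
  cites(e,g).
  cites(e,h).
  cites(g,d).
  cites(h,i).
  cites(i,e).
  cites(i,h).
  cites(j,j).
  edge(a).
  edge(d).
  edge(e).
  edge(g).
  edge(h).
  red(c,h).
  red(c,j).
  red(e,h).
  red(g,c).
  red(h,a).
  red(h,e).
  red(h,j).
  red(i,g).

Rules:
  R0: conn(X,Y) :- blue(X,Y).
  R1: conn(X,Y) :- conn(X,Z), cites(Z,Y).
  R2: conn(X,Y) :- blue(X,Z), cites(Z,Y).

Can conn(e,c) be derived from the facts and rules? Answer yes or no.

round 1: derive conn(c,j) via R0 from blue(c,j)
round 1: derive conn(d,e) via R0 from blue(d,e)
round 1: derive conn(e,e) via R0 from blue(e,e)
round 1: derive conn(e,g) via R0 from blue(e,g)
round 1: derive conn(h,g) via R0 from blue(h,g)
round 1: derive conn(i,i) via R0 from blue(i,i)
round 1: derive conn(j,e) via R0 from blue(j,e)
round 1: derive conn(j,i) via R0 from blue(j,i)
round 1: derive conn(d,g) via R2 from blue(d,e), cites(e,g)
round 1: derive conn(d,h) via R2 from blue(d,e), cites(e,h)
round 1: derive conn(e,d) via R2 from blue(e,g), cites(g,d)
round 1: derive conn(e,h) via R2 from blue(e,e), cites(e,h)
round 1: derive conn(h,d) via R2 from blue(h,g), cites(g,d)
round 1: derive conn(i,e) via R2 from blue(i,i), cites(i,e)
round 1: derive conn(i,h) via R2 from blue(i,i), cites(i,h)
round 1: derive conn(j,g) via R2 from blue(j,e), cites(e,g)
round 1: derive conn(j,h) via R2 from blue(j,e), cites(e,h)
round 2: derive conn(d,d) via R1 from conn(d,g), cites(g,d)
round 2: derive conn(d,i) via R1 from conn(d,h), cites(h,i)
round 2: derive conn(e,i) via R1 from conn(e,h), cites(h,i)
round 2: derive conn(h,h) via R1 from conn(h,d), cites(d,h)
round 2: derive conn(i,g) via R1 from conn(i,e), cites(e,g)
round 2: derive conn(j,d) via R1 from conn(j,g), cites(g,d)
round 3: derive conn(h,i) via R1 from conn(h,h), cites(h,i)
round 3: derive conn(i,d) via R1 from conn(i,g), cites(g,d)
round 4: derive conn(h,e) via R1 from conn(h,i), cites(i,e)

no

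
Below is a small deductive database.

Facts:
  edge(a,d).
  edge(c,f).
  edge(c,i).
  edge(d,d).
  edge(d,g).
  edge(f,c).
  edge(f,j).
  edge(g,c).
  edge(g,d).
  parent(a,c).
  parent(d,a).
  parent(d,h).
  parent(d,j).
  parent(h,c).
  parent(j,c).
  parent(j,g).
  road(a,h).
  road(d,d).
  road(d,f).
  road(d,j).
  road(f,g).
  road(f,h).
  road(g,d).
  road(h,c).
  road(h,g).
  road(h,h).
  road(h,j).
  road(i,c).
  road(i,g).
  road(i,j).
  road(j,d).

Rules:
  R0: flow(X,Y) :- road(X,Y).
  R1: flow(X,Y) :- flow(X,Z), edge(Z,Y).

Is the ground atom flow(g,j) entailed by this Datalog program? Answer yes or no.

yes

round 1: derive flow(a,h) via R0 from road(a,h)
round 1: derive flow(d,d) via R0 from road(d,d)
round 1: derive flow(d,f) via R0 from road(d,f)
round 1: derive flow(d,j) via R0 from road(d,j)
round 1: derive flow(f,g) via R0 from road(f,g)
round 1: derive flow(f,h) via R0 from road(f,h)
round 1: derive flow(g,d) via R0 from road(g,d)
round 1: derive flow(h,c) via R0 from road(h,c)
round 1: derive flow(h,g) via R0 from road(h,g)
round 1: derive flow(h,h) via R0 from road(h,h)
round 1: derive flow(h,j) via R0 from road(h,j)
round 1: derive flow(i,c) via R0 from road(i,c)
round 1: derive flow(i,g) via R0 from road(i,g)
round 1: derive flow(i,j) via R0 from road(i,j)
round 1: derive flow(j,d) via R0 from road(j,d)
round 2: derive flow(d,c) via R1 from flow(d,f), edge(f,c)
round 2: derive flow(d,g) via R1 from flow(d,d), edge(d,g)
round 2: derive flow(f,c) via R1 from flow(f,g), edge(g,c)
round 2: derive flow(f,d) via R1 from flow(f,g), edge(g,d)
round 2: derive flow(g,g) via R1 from flow(g,d), edge(d,g)
round 2: derive flow(h,d) via R1 from flow(h,g), edge(g,d)
round 2: derive flow(h,f) via R1 from flow(h,c), edge(c,f)
round 2: derive flow(h,i) via R1 from flow(h,c), edge(c,i)
round 2: derive flow(i,d) via R1 from flow(i,g), edge(g,d)
round 2: derive flow(i,f) via R1 from flow(i,c), edge(c,f)
round 2: derive flow(i,i) via R1 from flow(i,c), edge(c,i)
round 2: derive flow(j,g) via R1 from flow(j,d), edge(d,g)
round 3: derive flow(d,i) via R1 from flow(d,c), edge(c,i)
round 3: derive flow(f,f) via R1 from flow(f,c), edge(c,f)
round 3: derive flow(f,i) via R1 from flow(f,c), edge(c,i)
round 3: derive flow(g,c) via R1 from flow(g,g), edge(g,c)
round 3: derive flow(j,c) via R1 from flow(j,g), edge(g,c)
round 4: derive flow(f,j) via R1 from flow(f,f), edge(f,j)
round 4: derive flow(g,f) via R1 from flow(g,c), edge(c,f)
round 4: derive flow(g,i) via R1 from flow(g,c), edge(c,i)
round 4: derive flow(j,f) via R1 from flow(j,c), edge(c,f)
round 4: derive flow(j,i) via R1 from flow(j,c), edge(c,i)
round 5: derive flow(g,j) via R1 from flow(g,f), edge(f,j)
round 5: derive flow(j,j) via R1 from flow(j,f), edge(f,j)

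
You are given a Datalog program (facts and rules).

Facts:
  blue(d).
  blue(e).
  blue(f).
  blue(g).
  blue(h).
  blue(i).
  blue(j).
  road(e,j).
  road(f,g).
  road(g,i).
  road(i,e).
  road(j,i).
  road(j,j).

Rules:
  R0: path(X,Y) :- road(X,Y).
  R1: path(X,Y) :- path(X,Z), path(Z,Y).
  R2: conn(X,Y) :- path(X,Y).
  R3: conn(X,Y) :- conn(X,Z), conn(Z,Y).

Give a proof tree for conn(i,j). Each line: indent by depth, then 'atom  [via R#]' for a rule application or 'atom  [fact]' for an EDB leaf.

round 1: derive path(e,j) via R0 from road(e,j)
round 1: derive path(f,g) via R0 from road(f,g)
round 1: derive path(g,i) via R0 from road(g,i)
round 1: derive path(i,e) via R0 from road(i,e)
round 1: derive path(j,i) via R0 from road(j,i)
round 1: derive path(j,j) via R0 from road(j,j)
round 2: derive path(e,i) via R1 from path(e,j), path(j,i)
round 2: derive path(f,i) via R1 from path(f,g), path(g,i)
round 2: derive path(g,e) via R1 from path(g,i), path(i,e)
round 2: derive path(i,j) via R1 from path(i,e), path(e,j)
round 2: derive path(j,e) via R1 from path(j,i), path(i,e)
round 2: derive conn(e,j) via R2 from path(e,j)
round 2: derive conn(f,g) via R2 from path(f,g)
round 2: derive conn(g,i) via R2 from path(g,i)
round 2: derive conn(i,e) via R2 from path(i,e)
round 2: derive conn(j,i) via R2 from path(j,i)
round 2: derive conn(j,j) via R2 from path(j,j)
round 3: derive path(e,e) via R1 from path(e,i), path(i,e)
round 3: derive path(f,e) via R1 from path(f,g), path(g,e)
round 3: derive path(f,j) via R1 from path(f,i), path(i,j)
round 3: derive path(g,j) via R1 from path(g,e), path(e,j)
round 3: derive path(i,i) via R1 from path(i,e), path(e,i)
round 3: derive conn(e,i) via R2 from path(e,i)
round 3: derive conn(f,i) via R2 from path(f,i)
round 3: derive conn(g,e) via R2 from path(g,e)
round 3: derive conn(i,j) via R2 from path(i,j)
round 3: derive conn(j,e) via R2 from path(j,e)
round 4: derive conn(e,e) via R2 from path(e,e)
round 4: derive conn(f,e) via R2 from path(f,e)
round 4: derive conn(f,j) via R2 from path(f,j)
round 4: derive conn(g,j) via R2 from path(g,j)
round 4: derive conn(i,i) via R2 from path(i,i)

conn(i,j)  [via R2]
  path(i,j)  [via R1]
    path(i,e)  [via R0]
      road(i,e)  [fact]
    path(e,j)  [via R0]
      road(e,j)  [fact]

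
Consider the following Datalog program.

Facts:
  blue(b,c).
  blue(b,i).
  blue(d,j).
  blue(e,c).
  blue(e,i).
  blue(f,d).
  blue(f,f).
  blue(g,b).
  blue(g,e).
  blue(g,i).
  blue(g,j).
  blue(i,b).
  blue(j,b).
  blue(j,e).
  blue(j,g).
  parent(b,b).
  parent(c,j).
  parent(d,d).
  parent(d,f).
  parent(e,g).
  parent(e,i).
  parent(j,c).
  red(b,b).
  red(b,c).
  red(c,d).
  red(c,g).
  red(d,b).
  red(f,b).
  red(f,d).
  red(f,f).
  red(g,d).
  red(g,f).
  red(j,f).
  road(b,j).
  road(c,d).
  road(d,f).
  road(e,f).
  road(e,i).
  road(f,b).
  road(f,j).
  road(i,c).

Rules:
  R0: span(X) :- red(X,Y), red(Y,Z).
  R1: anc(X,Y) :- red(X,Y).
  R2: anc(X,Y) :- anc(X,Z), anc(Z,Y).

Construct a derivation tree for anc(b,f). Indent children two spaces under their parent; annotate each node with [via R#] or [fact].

round 1: derive anc(b,b) via R1 from red(b,b)
round 1: derive anc(b,c) via R1 from red(b,c)
round 1: derive anc(c,d) via R1 from red(c,d)
round 1: derive anc(c,g) via R1 from red(c,g)
round 1: derive anc(d,b) via R1 from red(d,b)
round 1: derive anc(f,b) via R1 from red(f,b)
round 1: derive anc(f,d) via R1 from red(f,d)
round 1: derive anc(f,f) via R1 from red(f,f)
round 1: derive anc(g,d) via R1 from red(g,d)
round 1: derive anc(g,f) via R1 from red(g,f)
round 1: derive anc(j,f) via R1 from red(j,f)
round 2: derive anc(b,d) via R2 from anc(b,c), anc(c,d)
round 2: derive anc(b,g) via R2 from anc(b,c), anc(c,g)
round 2: derive anc(c,b) via R2 from anc(c,d), anc(d,b)
round 2: derive anc(c,f) via R2 from anc(c,g), anc(g,f)
round 2: derive anc(d,c) via R2 from anc(d,b), anc(b,c)
round 2: derive anc(f,c) via R2 from anc(f,b), anc(b,c)
round 2: derive anc(g,b) via R2 from anc(g,d), anc(d,b)
round 2: derive anc(j,b) via R2 from anc(j,f), anc(f,b)
round 2: derive anc(j,d) via R2 from anc(j,f), anc(f,d)
round 3: derive anc(b,f) via R2 from anc(b,c), anc(c,f)
round 3: derive anc(c,c) via R2 from anc(c,b), anc(b,c)
round 3: derive anc(d,d) via R2 from anc(d,b), anc(b,d)
round 3: derive anc(d,f) via R2 from anc(d,c), anc(c,f)
round 3: derive anc(d,g) via R2 from anc(d,b), anc(b,g)
round 3: derive anc(f,g) via R2 from anc(f,b), anc(b,g)
round 3: derive anc(g,c) via R2 from anc(g,b), anc(b,c)
round 3: derive anc(g,g) via R2 from anc(g,b), anc(b,g)
round 3: derive anc(j,c) via R2 from anc(j,b), anc(b,c)
round 3: derive anc(j,g) via R2 from anc(j,b), anc(b,g)

anc(b,f)  [via R2]
  anc(b,c)  [via R1]
    red(b,c)  [fact]
  anc(c,f)  [via R2]
    anc(c,g)  [via R1]
      red(c,g)  [fact]
    anc(g,f)  [via R1]
      red(g,f)  [fact]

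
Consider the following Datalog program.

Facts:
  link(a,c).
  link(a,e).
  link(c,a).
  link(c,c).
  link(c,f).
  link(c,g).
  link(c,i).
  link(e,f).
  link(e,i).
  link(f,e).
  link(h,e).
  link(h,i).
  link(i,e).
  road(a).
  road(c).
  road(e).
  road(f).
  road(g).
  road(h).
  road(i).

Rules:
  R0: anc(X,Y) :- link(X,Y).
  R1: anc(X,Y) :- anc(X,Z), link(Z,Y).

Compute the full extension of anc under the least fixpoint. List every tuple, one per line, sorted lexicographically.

anc(a,a)
anc(a,c)
anc(a,e)
anc(a,f)
anc(a,g)
anc(a,i)
anc(c,a)
anc(c,c)
anc(c,e)
anc(c,f)
anc(c,g)
anc(c,i)
anc(e,e)
anc(e,f)
anc(e,i)
anc(f,e)
anc(f,f)
anc(f,i)
anc(h,e)
anc(h,f)
anc(h,i)
anc(i,e)
anc(i,f)
anc(i,i)

round 1: derive anc(a,c) via R0 from link(a,c)
round 1: derive anc(a,e) via R0 from link(a,e)
round 1: derive anc(c,a) via R0 from link(c,a)
round 1: derive anc(c,c) via R0 from link(c,c)
round 1: derive anc(c,f) via R0 from link(c,f)
round 1: derive anc(c,g) via R0 from link(c,g)
round 1: derive anc(c,i) via R0 from link(c,i)
round 1: derive anc(e,f) via R0 from link(e,f)
round 1: derive anc(e,i) via R0 from link(e,i)
round 1: derive anc(f,e) via R0 from link(f,e)
round 1: derive anc(h,e) via R0 from link(h,e)
round 1: derive anc(h,i) via R0 from link(h,i)
round 1: derive anc(i,e) via R0 from link(i,e)
round 2: derive anc(a,a) via R1 from anc(a,c), link(c,a)
round 2: derive anc(a,f) via R1 from anc(a,c), link(c,f)
round 2: derive anc(a,g) via R1 from anc(a,c), link(c,g)
round 2: derive anc(a,i) via R1 from anc(a,c), link(c,i)
round 2: derive anc(c,e) via R1 from anc(c,a), link(a,e)
round 2: derive anc(e,e) via R1 from anc(e,f), link(f,e)
round 2: derive anc(f,f) via R1 from anc(f,e), link(e,f)
round 2: derive anc(f,i) via R1 from anc(f,e), link(e,i)
round 2: derive anc(h,f) via R1 from anc(h,e), link(e,f)
round 2: derive anc(i,f) via R1 from anc(i,e), link(e,f)
round 2: derive anc(i,i) via R1 from anc(i,e), link(e,i)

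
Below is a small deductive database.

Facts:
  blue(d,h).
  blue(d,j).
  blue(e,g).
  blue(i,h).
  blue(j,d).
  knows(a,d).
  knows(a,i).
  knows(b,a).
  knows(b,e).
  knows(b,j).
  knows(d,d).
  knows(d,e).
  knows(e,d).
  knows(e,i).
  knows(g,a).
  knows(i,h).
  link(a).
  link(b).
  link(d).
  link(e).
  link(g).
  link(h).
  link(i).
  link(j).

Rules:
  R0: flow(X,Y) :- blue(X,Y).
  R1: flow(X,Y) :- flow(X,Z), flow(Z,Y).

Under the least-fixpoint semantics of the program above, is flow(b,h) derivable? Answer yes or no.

round 1: derive flow(d,h) via R0 from blue(d,h)
round 1: derive flow(d,j) via R0 from blue(d,j)
round 1: derive flow(e,g) via R0 from blue(e,g)
round 1: derive flow(i,h) via R0 from blue(i,h)
round 1: derive flow(j,d) via R0 from blue(j,d)
round 2: derive flow(d,d) via R1 from flow(d,j), flow(j,d)
round 2: derive flow(j,h) via R1 from flow(j,d), flow(d,h)
round 2: derive flow(j,j) via R1 from flow(j,d), flow(d,j)

no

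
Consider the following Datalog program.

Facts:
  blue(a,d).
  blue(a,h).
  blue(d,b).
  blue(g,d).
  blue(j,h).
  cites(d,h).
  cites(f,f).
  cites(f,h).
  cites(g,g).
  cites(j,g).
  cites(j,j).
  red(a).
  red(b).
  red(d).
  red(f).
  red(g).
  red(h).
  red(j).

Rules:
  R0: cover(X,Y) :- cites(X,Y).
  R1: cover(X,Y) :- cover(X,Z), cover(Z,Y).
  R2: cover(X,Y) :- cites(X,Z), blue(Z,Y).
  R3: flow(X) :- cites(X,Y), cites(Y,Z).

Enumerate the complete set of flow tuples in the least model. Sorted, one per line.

flow(f)
flow(g)
flow(j)

round 1: derive flow(f) via R3 from cites(f,f), cites(f,f)
round 1: derive flow(g) via R3 from cites(g,g), cites(g,g)
round 1: derive flow(j) via R3 from cites(j,g), cites(g,g)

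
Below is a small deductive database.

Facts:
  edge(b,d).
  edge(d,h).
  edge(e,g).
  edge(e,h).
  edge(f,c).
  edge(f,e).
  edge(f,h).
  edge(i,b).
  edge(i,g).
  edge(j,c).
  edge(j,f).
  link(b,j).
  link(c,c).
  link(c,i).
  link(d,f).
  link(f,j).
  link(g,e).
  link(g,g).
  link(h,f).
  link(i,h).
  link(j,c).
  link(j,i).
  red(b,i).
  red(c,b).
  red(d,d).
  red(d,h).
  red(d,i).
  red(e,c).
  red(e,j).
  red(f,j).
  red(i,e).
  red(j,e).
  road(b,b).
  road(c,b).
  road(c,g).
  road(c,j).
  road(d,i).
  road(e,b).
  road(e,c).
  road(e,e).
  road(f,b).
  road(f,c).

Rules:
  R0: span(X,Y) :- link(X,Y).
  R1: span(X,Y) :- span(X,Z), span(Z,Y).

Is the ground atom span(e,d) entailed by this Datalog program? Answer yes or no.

no

round 1: derive span(b,j) via R0 from link(b,j)
round 1: derive span(c,c) via R0 from link(c,c)
round 1: derive span(c,i) via R0 from link(c,i)
round 1: derive span(d,f) via R0 from link(d,f)
round 1: derive span(f,j) via R0 from link(f,j)
round 1: derive span(g,e) via R0 from link(g,e)
round 1: derive span(g,g) via R0 from link(g,g)
round 1: derive span(h,f) via R0 from link(h,f)
round 1: derive span(i,h) via R0 from link(i,h)
round 1: derive span(j,c) via R0 from link(j,c)
round 1: derive span(j,i) via R0 from link(j,i)
round 2: derive span(b,c) via R1 from span(b,j), span(j,c)
round 2: derive span(b,i) via R1 from span(b,j), span(j,i)
round 2: derive span(c,h) via R1 from span(c,i), span(i,h)
round 2: derive span(d,j) via R1 from span(d,f), span(f,j)
round 2: derive span(f,c) via R1 from span(f,j), span(j,c)
round 2: derive span(f,i) via R1 from span(f,j), span(j,i)
round 2: derive span(h,j) via R1 from span(h,f), span(f,j)
round 2: derive span(i,f) via R1 from span(i,h), span(h,f)
round 2: derive span(j,h) via R1 from span(j,i), span(i,h)
round 3: derive span(b,f) via R1 from span(b,i), span(i,f)
round 3: derive span(b,h) via R1 from span(b,c), span(c,h)
round 3: derive span(c,f) via R1 from span(c,h), span(h,f)
round 3: derive span(c,j) via R1 from span(c,h), span(h,j)
round 3: derive span(d,c) via R1 from span(d,f), span(f,c)
round 3: derive span(d,h) via R1 from span(d,j), span(j,h)
round 3: derive span(d,i) via R1 from span(d,f), span(f,i)
round 3: derive span(f,f) via R1 from span(f,i), span(i,f)
round 3: derive span(f,h) via R1 from span(f,c), span(c,h)
round 3: derive span(h,c) via R1 from span(h,f), span(f,c)
round 3: derive span(h,h) via R1 from span(h,j), span(j,h)
round 3: derive span(h,i) via R1 from span(h,f), span(f,i)
round 3: derive span(i,c) via R1 from span(i,f), span(f,c)
round 3: derive span(i,i) via R1 from span(i,f), span(f,i)
round 3: derive span(i,j) via R1 from span(i,f), span(f,j)
round 3: derive span(j,f) via R1 from span(j,h), span(h,f)
round 3: derive span(j,j) via R1 from span(j,h), span(h,j)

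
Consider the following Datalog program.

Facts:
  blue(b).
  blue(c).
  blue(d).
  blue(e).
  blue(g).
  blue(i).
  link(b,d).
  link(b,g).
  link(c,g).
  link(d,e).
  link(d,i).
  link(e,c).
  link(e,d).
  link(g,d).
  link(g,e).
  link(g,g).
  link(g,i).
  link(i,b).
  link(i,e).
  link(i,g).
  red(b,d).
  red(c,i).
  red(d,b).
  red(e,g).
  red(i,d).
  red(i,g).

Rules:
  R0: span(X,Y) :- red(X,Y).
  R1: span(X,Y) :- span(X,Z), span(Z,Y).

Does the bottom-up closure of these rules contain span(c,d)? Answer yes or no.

yes

round 1: derive span(b,d) via R0 from red(b,d)
round 1: derive span(c,i) via R0 from red(c,i)
round 1: derive span(d,b) via R0 from red(d,b)
round 1: derive span(e,g) via R0 from red(e,g)
round 1: derive span(i,d) via R0 from red(i,d)
round 1: derive span(i,g) via R0 from red(i,g)
round 2: derive span(b,b) via R1 from span(b,d), span(d,b)
round 2: derive span(c,d) via R1 from span(c,i), span(i,d)
round 2: derive span(c,g) via R1 from span(c,i), span(i,g)
round 2: derive span(d,d) via R1 from span(d,b), span(b,d)
round 2: derive span(i,b) via R1 from span(i,d), span(d,b)
round 3: derive span(c,b) via R1 from span(c,d), span(d,b)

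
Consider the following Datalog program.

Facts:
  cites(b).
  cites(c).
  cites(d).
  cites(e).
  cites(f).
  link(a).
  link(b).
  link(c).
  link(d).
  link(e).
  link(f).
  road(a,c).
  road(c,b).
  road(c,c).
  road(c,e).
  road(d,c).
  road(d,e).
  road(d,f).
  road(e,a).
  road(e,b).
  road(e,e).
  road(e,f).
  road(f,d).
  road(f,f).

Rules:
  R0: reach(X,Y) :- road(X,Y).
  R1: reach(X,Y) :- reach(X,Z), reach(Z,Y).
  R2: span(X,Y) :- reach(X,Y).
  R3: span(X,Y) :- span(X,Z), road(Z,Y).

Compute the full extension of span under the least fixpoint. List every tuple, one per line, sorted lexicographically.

span(a,a)
span(a,b)
span(a,c)
span(a,d)
span(a,e)
span(a,f)
span(c,a)
span(c,b)
span(c,c)
span(c,d)
span(c,e)
span(c,f)
span(d,a)
span(d,b)
span(d,c)
span(d,d)
span(d,e)
span(d,f)
span(e,a)
span(e,b)
span(e,c)
span(e,d)
span(e,e)
span(e,f)
span(f,a)
span(f,b)
span(f,c)
span(f,d)
span(f,e)
span(f,f)

round 1: derive reach(a,c) via R0 from road(a,c)
round 1: derive reach(c,b) via R0 from road(c,b)
round 1: derive reach(c,c) via R0 from road(c,c)
round 1: derive reach(c,e) via R0 from road(c,e)
round 1: derive reach(d,c) via R0 from road(d,c)
round 1: derive reach(d,e) via R0 from road(d,e)
round 1: derive reach(d,f) via R0 from road(d,f)
round 1: derive reach(e,a) via R0 from road(e,a)
round 1: derive reach(e,b) via R0 from road(e,b)
round 1: derive reach(e,e) via R0 from road(e,e)
round 1: derive reach(e,f) via R0 from road(e,f)
round 1: derive reach(f,d) via R0 from road(f,d)
round 1: derive reach(f,f) via R0 from road(f,f)
round 2: derive reach(a,b) via R1 from reach(a,c), reach(c,b)
round 2: derive reach(a,e) via R1 from reach(a,c), reach(c,e)
round 2: derive reach(c,a) via R1 from reach(c,e), reach(e,a)
round 2: derive reach(c,f) via R1 from reach(c,e), reach(e,f)
round 2: derive reach(d,a) via R1 from reach(d,e), reach(e,a)
round 2: derive reach(d,b) via R1 from reach(d,c), reach(c,b)
round 2: derive reach(d,d) via R1 from reach(d,f), reach(f,d)
round 2: derive reach(e,c) via R1 from reach(e,a), reach(a,c)
round 2: derive reach(e,d) via R1 from reach(e,f), reach(f,d)
round 2: derive reach(f,c) via R1 from reach(f,d), reach(d,c)
round 2: derive reach(f,e) via R1 from reach(f,d), reach(d,e)
round 2: derive span(a,c) via R2 from reach(a,c)
round 2: derive span(c,b) via R2 from reach(c,b)
round 2: derive span(c,c) via R2 from reach(c,c)
round 2: derive span(c,e) via R2 from reach(c,e)
round 2: derive span(d,c) via R2 from reach(d,c)
round 2: derive span(d,e) via R2 from reach(d,e)
round 2: derive span(d,f) via R2 from reach(d,f)
round 2: derive span(e,a) via R2 from reach(e,a)
round 2: derive span(e,b) via R2 from reach(e,b)
round 2: derive span(e,e) via R2 from reach(e,e)
round 2: derive span(e,f) via R2 from reach(e,f)
round 2: derive span(f,d) via R2 from reach(f,d)
round 2: derive span(f,f) via R2 from reach(f,f)
round 3: derive reach(a,a) via R1 from reach(a,c), reach(c,a)
round 3: derive reach(a,d) via R1 from reach(a,e), reach(e,d)
round 3: derive reach(a,f) via R1 from reach(a,c), reach(c,f)
round 3: derive reach(c,d) via R1 from reach(c,e), reach(e,d)
round 3: derive reach(f,a) via R1 from reach(f,c), reach(c,a)
round 3: derive reach(f,b) via R1 from reach(f,c), reach(c,b)
round 3: derive span(a,b) via R2 from reach(a,b)
round 3: derive span(a,e) via R2 from reach(a,e)
round 3: derive span(c,a) via R2 from reach(c,a)
round 3: derive span(c,f) via R2 from reach(c,f)
round 3: derive span(d,a) via R2 from reach(d,a)
round 3: derive span(d,b) via R2 from reach(d,b)
round 3: derive span(d,d) via R2 from reach(d,d)
round 3: derive span(e,c) via R2 from reach(e,c)
round 3: derive span(e,d) via R2 from reach(e,d)
round 3: derive span(f,c) via R2 from reach(f,c)
round 3: derive span(f,e) via R2 from reach(f,e)
round 4: derive span(a,a) via R2 from reach(a,a)
round 4: derive span(a,d) via R2 from reach(a,d)
round 4: derive span(a,f) via R2 from reach(a,f)
round 4: derive span(c,d) via R2 from reach(c,d)
round 4: derive span(f,a) via R2 from reach(f,a)
round 4: derive span(f,b) via R2 from reach(f,b)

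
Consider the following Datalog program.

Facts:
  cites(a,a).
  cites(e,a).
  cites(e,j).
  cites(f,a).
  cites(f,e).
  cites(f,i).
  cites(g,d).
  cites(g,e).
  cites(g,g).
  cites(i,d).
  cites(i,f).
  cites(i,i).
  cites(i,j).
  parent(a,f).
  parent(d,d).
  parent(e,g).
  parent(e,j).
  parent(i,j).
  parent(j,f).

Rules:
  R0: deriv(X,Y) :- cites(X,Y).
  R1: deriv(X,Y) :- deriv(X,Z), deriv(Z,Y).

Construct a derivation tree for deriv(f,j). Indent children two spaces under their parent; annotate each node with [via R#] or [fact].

round 1: derive deriv(a,a) via R0 from cites(a,a)
round 1: derive deriv(e,a) via R0 from cites(e,a)
round 1: derive deriv(e,j) via R0 from cites(e,j)
round 1: derive deriv(f,a) via R0 from cites(f,a)
round 1: derive deriv(f,e) via R0 from cites(f,e)
round 1: derive deriv(f,i) via R0 from cites(f,i)
round 1: derive deriv(g,d) via R0 from cites(g,d)
round 1: derive deriv(g,e) via R0 from cites(g,e)
round 1: derive deriv(g,g) via R0 from cites(g,g)
round 1: derive deriv(i,d) via R0 from cites(i,d)
round 1: derive deriv(i,f) via R0 from cites(i,f)
round 1: derive deriv(i,i) via R0 from cites(i,i)
round 1: derive deriv(i,j) via R0 from cites(i,j)
round 2: derive deriv(f,d) via R1 from deriv(f,i), deriv(i,d)
round 2: derive deriv(f,f) via R1 from deriv(f,i), deriv(i,f)
round 2: derive deriv(f,j) via R1 from deriv(f,e), deriv(e,j)
round 2: derive deriv(g,a) via R1 from deriv(g,e), deriv(e,a)
round 2: derive deriv(g,j) via R1 from deriv(g,e), deriv(e,j)
round 2: derive deriv(i,a) via R1 from deriv(i,f), deriv(f,a)
round 2: derive deriv(i,e) via R1 from deriv(i,f), deriv(f,e)

deriv(f,j)  [via R1]
  deriv(f,e)  [via R0]
    cites(f,e)  [fact]
  deriv(e,j)  [via R0]
    cites(e,j)  [fact]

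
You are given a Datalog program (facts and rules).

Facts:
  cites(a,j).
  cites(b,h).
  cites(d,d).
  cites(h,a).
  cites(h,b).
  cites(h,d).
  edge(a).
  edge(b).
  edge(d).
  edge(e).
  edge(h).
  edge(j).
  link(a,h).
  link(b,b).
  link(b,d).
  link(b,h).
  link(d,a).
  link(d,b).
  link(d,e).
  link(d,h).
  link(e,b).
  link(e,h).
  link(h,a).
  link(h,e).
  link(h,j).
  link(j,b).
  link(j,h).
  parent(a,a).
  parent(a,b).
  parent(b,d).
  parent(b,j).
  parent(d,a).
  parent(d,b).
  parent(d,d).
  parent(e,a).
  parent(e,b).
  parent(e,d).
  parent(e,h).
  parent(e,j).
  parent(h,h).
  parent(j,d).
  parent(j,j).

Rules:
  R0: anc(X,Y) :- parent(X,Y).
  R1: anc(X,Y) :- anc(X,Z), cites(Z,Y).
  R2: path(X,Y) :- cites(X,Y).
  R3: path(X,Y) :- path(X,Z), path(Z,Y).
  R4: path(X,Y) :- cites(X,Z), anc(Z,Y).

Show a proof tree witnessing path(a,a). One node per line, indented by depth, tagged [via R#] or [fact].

round 1: derive anc(a,a) via R0 from parent(a,a)
round 1: derive anc(a,b) via R0 from parent(a,b)
round 1: derive anc(b,d) via R0 from parent(b,d)
round 1: derive anc(b,j) via R0 from parent(b,j)
round 1: derive anc(d,a) via R0 from parent(d,a)
round 1: derive anc(d,b) via R0 from parent(d,b)
round 1: derive anc(d,d) via R0 from parent(d,d)
round 1: derive anc(e,a) via R0 from parent(e,a)
round 1: derive anc(e,b) via R0 from parent(e,b)
round 1: derive anc(e,d) via R0 from parent(e,d)
round 1: derive anc(e,h) via R0 from parent(e,h)
round 1: derive anc(e,j) via R0 from parent(e,j)
round 1: derive anc(h,h) via R0 from parent(h,h)
round 1: derive anc(j,d) via R0 from parent(j,d)
round 1: derive anc(j,j) via R0 from parent(j,j)
round 1: derive path(a,j) via R2 from cites(a,j)
round 1: derive path(b,h) via R2 from cites(b,h)
round 1: derive path(d,d) via R2 from cites(d,d)
round 1: derive path(h,a) via R2 from cites(h,a)
round 1: derive path(h,b) via R2 from cites(h,b)
round 1: derive path(h,d) via R2 from cites(h,d)
round 2: derive anc(a,h) via R1 from anc(a,b), cites(b,h)
round 2: derive anc(a,j) via R1 from anc(a,a), cites(a,j)
round 2: derive anc(d,h) via R1 from anc(d,b), cites(b,h)
round 2: derive anc(d,j) via R1 from anc(d,a), cites(a,j)
round 2: derive anc(h,a) via R1 from anc(h,h), cites(h,a)
round 2: derive anc(h,b) via R1 from anc(h,h), cites(h,b)
round 2: derive anc(h,d) via R1 from anc(h,h), cites(h,d)
round 2: derive path(b,a) via R3 from path(b,h), path(h,a)
round 2: derive path(b,b) via R3 from path(b,h), path(h,b)
round 2: derive path(b,d) via R3 from path(b,h), path(h,d)
round 2: derive path(h,h) via R3 from path(h,b), path(b,h)
round 2: derive path(h,j) via R3 from path(h,a), path(a,j)
round 2: derive path(a,d) via R4 from cites(a,j), anc(j,d)
round 2: derive path(d,a) via R4 from cites(d,d), anc(d,a)
round 2: derive path(d,b) via R4 from cites(d,d), anc(d,b)
round 3: derive anc(a,d) via R1 from anc(a,h), cites(h,d)
round 3: derive anc(h,j) via R1 from anc(h,a), cites(a,j)
round 3: derive path(a,a) via R3 from path(a,d), path(d,a)
round 3: derive path(a,b) via R3 from path(a,d), path(d,b)
round 3: derive path(b,j) via R3 from path(b,a), path(a,j)
round 3: derive path(d,h) via R3 from path(d,b), path(b,h)
round 3: derive path(d,j) via R3 from path(d,a), path(a,j)
round 4: derive path(a,h) via R3 from path(a,b), path(b,h)

path(a,a)  [via R3]
  path(a,d)  [via R4]
    cites(a,j)  [fact]
    anc(j,d)  [via R0]
      parent(j,d)  [fact]
  path(d,a)  [via R4]
    cites(d,d)  [fact]
    anc(d,a)  [via R0]
      parent(d,a)  [fact]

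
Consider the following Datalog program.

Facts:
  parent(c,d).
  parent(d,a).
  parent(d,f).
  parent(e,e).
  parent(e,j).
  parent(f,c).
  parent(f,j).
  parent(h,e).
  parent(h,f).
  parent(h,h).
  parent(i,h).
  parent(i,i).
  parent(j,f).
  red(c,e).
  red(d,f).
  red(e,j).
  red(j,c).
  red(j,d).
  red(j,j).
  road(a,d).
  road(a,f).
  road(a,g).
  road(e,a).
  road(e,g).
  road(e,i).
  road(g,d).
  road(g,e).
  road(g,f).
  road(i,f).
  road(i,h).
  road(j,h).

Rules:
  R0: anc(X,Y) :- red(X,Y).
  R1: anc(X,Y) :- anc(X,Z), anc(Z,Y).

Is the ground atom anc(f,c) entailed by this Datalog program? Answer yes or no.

round 1: derive anc(c,e) via R0 from red(c,e)
round 1: derive anc(d,f) via R0 from red(d,f)
round 1: derive anc(e,j) via R0 from red(e,j)
round 1: derive anc(j,c) via R0 from red(j,c)
round 1: derive anc(j,d) via R0 from red(j,d)
round 1: derive anc(j,j) via R0 from red(j,j)
round 2: derive anc(c,j) via R1 from anc(c,e), anc(e,j)
round 2: derive anc(e,c) via R1 from anc(e,j), anc(j,c)
round 2: derive anc(e,d) via R1 from anc(e,j), anc(j,d)
round 2: derive anc(j,e) via R1 from anc(j,c), anc(c,e)
round 2: derive anc(j,f) via R1 from anc(j,d), anc(d,f)
round 3: derive anc(c,c) via R1 from anc(c,e), anc(e,c)
round 3: derive anc(c,d) via R1 from anc(c,e), anc(e,d)
round 3: derive anc(c,f) via R1 from anc(c,j), anc(j,f)
round 3: derive anc(e,e) via R1 from anc(e,c), anc(c,e)
round 3: derive anc(e,f) via R1 from anc(e,d), anc(d,f)

no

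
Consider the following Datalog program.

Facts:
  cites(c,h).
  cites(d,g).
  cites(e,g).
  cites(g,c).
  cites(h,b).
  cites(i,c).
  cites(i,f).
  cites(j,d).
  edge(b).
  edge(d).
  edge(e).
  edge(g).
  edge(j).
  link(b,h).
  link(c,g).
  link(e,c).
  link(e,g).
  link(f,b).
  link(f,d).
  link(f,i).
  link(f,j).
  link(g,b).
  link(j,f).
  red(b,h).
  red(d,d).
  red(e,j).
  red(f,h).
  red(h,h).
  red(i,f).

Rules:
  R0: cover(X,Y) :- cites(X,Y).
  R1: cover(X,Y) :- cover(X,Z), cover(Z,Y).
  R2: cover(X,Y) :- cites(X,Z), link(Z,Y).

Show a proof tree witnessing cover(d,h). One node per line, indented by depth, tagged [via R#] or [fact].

round 1: derive cover(c,h) via R0 from cites(c,h)
round 1: derive cover(d,g) via R0 from cites(d,g)
round 1: derive cover(e,g) via R0 from cites(e,g)
round 1: derive cover(g,c) via R0 from cites(g,c)
round 1: derive cover(h,b) via R0 from cites(h,b)
round 1: derive cover(i,c) via R0 from cites(i,c)
round 1: derive cover(i,f) via R0 from cites(i,f)
round 1: derive cover(j,d) via R0 from cites(j,d)
round 1: derive cover(d,b) via R2 from cites(d,g), link(g,b)
round 1: derive cover(e,b) via R2 from cites(e,g), link(g,b)
round 1: derive cover(g,g) via R2 from cites(g,c), link(c,g)
round 1: derive cover(h,h) via R2 from cites(h,b), link(b,h)
round 1: derive cover(i,b) via R2 from cites(i,f), link(f,b)
round 1: derive cover(i,d) via R2 from cites(i,f), link(f,d)
round 1: derive cover(i,g) via R2 from cites(i,c), link(c,g)
round 1: derive cover(i,i) via R2 from cites(i,f), link(f,i)
round 1: derive cover(i,j) via R2 from cites(i,f), link(f,j)
round 2: derive cover(c,b) via R1 from cover(c,h), cover(h,b)
round 2: derive cover(d,c) via R1 from cover(d,g), cover(g,c)
round 2: derive cover(e,c) via R1 from cover(e,g), cover(g,c)
round 2: derive cover(g,h) via R1 from cover(g,c), cover(c,h)
round 2: derive cover(i,h) via R1 from cover(i,c), cover(c,h)
round 2: derive cover(j,b) via R1 from cover(j,d), cover(d,b)
round 2: derive cover(j,g) via R1 from cover(j,d), cover(d,g)
round 3: derive cover(d,h) via R1 from cover(d,c), cover(c,h)
round 3: derive cover(e,h) via R1 from cover(e,c), cover(c,h)
round 3: derive cover(g,b) via R1 from cover(g,c), cover(c,b)
round 3: derive cover(j,c) via R1 from cover(j,d), cover(d,c)
round 3: derive cover(j,h) via R1 from cover(j,g), cover(g,h)

cover(d,h)  [via R1]
  cover(d,c)  [via R1]
    cover(d,g)  [via R0]
      cites(d,g)  [fact]
    cover(g,c)  [via R0]
      cites(g,c)  [fact]
  cover(c,h)  [via R0]
    cites(c,h)  [fact]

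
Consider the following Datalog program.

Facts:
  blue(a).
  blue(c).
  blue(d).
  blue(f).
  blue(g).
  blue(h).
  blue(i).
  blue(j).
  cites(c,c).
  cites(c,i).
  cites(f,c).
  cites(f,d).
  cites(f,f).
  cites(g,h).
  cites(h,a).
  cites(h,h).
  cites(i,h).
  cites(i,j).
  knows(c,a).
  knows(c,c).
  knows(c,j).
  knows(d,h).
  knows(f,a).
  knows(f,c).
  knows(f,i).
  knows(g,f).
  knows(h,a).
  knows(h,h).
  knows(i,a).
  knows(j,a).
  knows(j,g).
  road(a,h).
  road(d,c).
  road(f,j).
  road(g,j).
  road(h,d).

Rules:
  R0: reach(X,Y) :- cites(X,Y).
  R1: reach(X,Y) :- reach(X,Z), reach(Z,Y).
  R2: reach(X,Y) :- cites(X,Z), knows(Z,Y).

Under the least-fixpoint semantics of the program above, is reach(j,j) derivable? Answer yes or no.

round 1: derive reach(c,c) via R0 from cites(c,c)
round 1: derive reach(c,i) via R0 from cites(c,i)
round 1: derive reach(f,c) via R0 from cites(f,c)
round 1: derive reach(f,d) via R0 from cites(f,d)
round 1: derive reach(f,f) via R0 from cites(f,f)
round 1: derive reach(g,h) via R0 from cites(g,h)
round 1: derive reach(h,a) via R0 from cites(h,a)
round 1: derive reach(h,h) via R0 from cites(h,h)
round 1: derive reach(i,h) via R0 from cites(i,h)
round 1: derive reach(i,j) via R0 from cites(i,j)
round 1: derive reach(c,a) via R2 from cites(c,c), knows(c,a)
round 1: derive reach(c,j) via R2 from cites(c,c), knows(c,j)
round 1: derive reach(f,a) via R2 from cites(f,c), knows(c,a)
round 1: derive reach(f,h) via R2 from cites(f,d), knows(d,h)
round 1: derive reach(f,i) via R2 from cites(f,f), knows(f,i)
round 1: derive reach(f,j) via R2 from cites(f,c), knows(c,j)
round 1: derive reach(g,a) via R2 from cites(g,h), knows(h,a)
round 1: derive reach(i,a) via R2 from cites(i,h), knows(h,a)
round 1: derive reach(i,g) via R2 from cites(i,j), knows(j,g)
round 2: derive reach(c,g) via R1 from reach(c,i), reach(i,g)
round 2: derive reach(c,h) via R1 from reach(c,i), reach(i,h)
round 2: derive reach(f,g) via R1 from reach(f,i), reach(i,g)

no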